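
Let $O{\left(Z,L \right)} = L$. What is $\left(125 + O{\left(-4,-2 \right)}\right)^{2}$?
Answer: $15129$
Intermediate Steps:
$\left(125 + O{\left(-4,-2 \right)}\right)^{2} = \left(125 - 2\right)^{2} = 123^{2} = 15129$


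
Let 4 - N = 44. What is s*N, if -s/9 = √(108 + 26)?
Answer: 360*√134 ≈ 4167.3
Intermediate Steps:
N = -40 (N = 4 - 1*44 = 4 - 44 = -40)
s = -9*√134 (s = -9*√(108 + 26) = -9*√134 ≈ -104.18)
s*N = -9*√134*(-40) = 360*√134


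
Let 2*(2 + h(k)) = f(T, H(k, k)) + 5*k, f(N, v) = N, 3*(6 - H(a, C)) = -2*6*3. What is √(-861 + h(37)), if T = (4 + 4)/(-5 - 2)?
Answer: I*√151130/14 ≈ 27.768*I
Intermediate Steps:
T = -8/7 (T = 8/(-7) = 8*(-⅐) = -8/7 ≈ -1.1429)
H(a, C) = 18 (H(a, C) = 6 - (-2*6)*3/3 = 6 - (-4)*3 = 6 - ⅓*(-36) = 6 + 12 = 18)
h(k) = -18/7 + 5*k/2 (h(k) = -2 + (-8/7 + 5*k)/2 = -2 + (-4/7 + 5*k/2) = -18/7 + 5*k/2)
√(-861 + h(37)) = √(-861 + (-18/7 + (5/2)*37)) = √(-861 + (-18/7 + 185/2)) = √(-861 + 1259/14) = √(-10795/14) = I*√151130/14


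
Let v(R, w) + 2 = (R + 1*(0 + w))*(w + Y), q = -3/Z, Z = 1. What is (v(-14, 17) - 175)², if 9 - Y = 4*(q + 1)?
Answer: 5625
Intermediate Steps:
q = -3 (q = -3/1 = -3*1 = -3)
Y = 17 (Y = 9 - 4*(-3 + 1) = 9 - 4*(-2) = 9 - 1*(-8) = 9 + 8 = 17)
v(R, w) = -2 + (17 + w)*(R + w) (v(R, w) = -2 + (R + 1*(0 + w))*(w + 17) = -2 + (R + 1*w)*(17 + w) = -2 + (R + w)*(17 + w) = -2 + (17 + w)*(R + w))
(v(-14, 17) - 175)² = ((-2 + 17² + 17*(-14) + 17*17 - 14*17) - 175)² = ((-2 + 289 - 238 + 289 - 238) - 175)² = (100 - 175)² = (-75)² = 5625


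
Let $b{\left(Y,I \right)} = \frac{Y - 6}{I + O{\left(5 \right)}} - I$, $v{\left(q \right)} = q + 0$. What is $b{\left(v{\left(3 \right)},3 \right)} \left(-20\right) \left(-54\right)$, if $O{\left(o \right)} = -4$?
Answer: $0$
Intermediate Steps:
$v{\left(q \right)} = q$
$b{\left(Y,I \right)} = - I + \frac{-6 + Y}{-4 + I}$ ($b{\left(Y,I \right)} = \frac{Y - 6}{I - 4} - I = \frac{-6 + Y}{-4 + I} - I = - I + \frac{-6 + Y}{-4 + I}$)
$b{\left(v{\left(3 \right)},3 \right)} \left(-20\right) \left(-54\right) = \frac{-6 + 3 - 3^{2} + 4 \cdot 3}{-4 + 3} \left(-20\right) \left(-54\right) = \frac{-6 + 3 - 9 + 12}{-1} \left(-20\right) \left(-54\right) = - (-6 + 3 - 9 + 12) \left(-20\right) \left(-54\right) = \left(-1\right) 0 \left(-20\right) \left(-54\right) = 0 \left(-20\right) \left(-54\right) = 0 \left(-54\right) = 0$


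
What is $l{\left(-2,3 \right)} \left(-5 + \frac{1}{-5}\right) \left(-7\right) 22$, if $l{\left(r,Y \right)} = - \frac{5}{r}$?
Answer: $2002$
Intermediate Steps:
$l{\left(-2,3 \right)} \left(-5 + \frac{1}{-5}\right) \left(-7\right) 22 = - \frac{5}{-2} \left(-5 + \frac{1}{-5}\right) \left(-7\right) 22 = \left(-5\right) \left(- \frac{1}{2}\right) \left(-5 - \frac{1}{5}\right) \left(-7\right) 22 = \frac{5}{2} \left(- \frac{26}{5}\right) \left(-7\right) 22 = \left(-13\right) \left(-7\right) 22 = 91 \cdot 22 = 2002$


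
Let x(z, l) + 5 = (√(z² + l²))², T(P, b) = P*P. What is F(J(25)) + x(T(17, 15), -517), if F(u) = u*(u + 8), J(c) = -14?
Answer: 350889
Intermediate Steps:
T(P, b) = P²
x(z, l) = -5 + l² + z² (x(z, l) = -5 + (√(z² + l²))² = -5 + (√(l² + z²))² = -5 + (l² + z²) = -5 + l² + z²)
F(u) = u*(8 + u)
F(J(25)) + x(T(17, 15), -517) = -14*(8 - 14) + (-5 + (-517)² + (17²)²) = -14*(-6) + (-5 + 267289 + 289²) = 84 + (-5 + 267289 + 83521) = 84 + 350805 = 350889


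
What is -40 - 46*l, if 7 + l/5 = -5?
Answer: 2720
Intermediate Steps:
l = -60 (l = -35 + 5*(-5) = -35 - 25 = -60)
-40 - 46*l = -40 - 46*(-60) = -40 + 2760 = 2720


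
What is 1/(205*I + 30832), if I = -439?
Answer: -1/59163 ≈ -1.6902e-5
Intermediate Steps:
1/(205*I + 30832) = 1/(205*(-439) + 30832) = 1/(-89995 + 30832) = 1/(-59163) = -1/59163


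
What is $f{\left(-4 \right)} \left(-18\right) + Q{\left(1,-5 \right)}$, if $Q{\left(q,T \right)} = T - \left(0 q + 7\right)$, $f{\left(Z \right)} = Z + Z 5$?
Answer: $420$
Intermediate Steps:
$f{\left(Z \right)} = 6 Z$ ($f{\left(Z \right)} = Z + 5 Z = 6 Z$)
$Q{\left(q,T \right)} = -7 + T$ ($Q{\left(q,T \right)} = T - \left(0 + 7\right) = T - 7 = -7 + T$)
$f{\left(-4 \right)} \left(-18\right) + Q{\left(1,-5 \right)} = 6 \left(-4\right) \left(-18\right) - 12 = \left(-24\right) \left(-18\right) - 12 = 432 - 12 = 420$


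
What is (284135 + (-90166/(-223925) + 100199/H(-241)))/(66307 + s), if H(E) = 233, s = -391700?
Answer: -14847066730628/16977225213325 ≈ -0.87453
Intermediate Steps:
(284135 + (-90166/(-223925) + 100199/H(-241)))/(66307 + s) = (284135 + (-90166/(-223925) + 100199/233))/(66307 - 391700) = (284135 + (-90166*(-1/223925) + 100199*(1/233)))/(-325393) = (284135 + (90166/223925 + 100199/233))*(-1/325393) = (284135 + 22458069753/52174525)*(-1/325393) = (14847066730628/52174525)*(-1/325393) = -14847066730628/16977225213325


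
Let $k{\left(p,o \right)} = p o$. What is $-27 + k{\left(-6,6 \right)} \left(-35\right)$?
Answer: $1233$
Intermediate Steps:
$k{\left(p,o \right)} = o p$
$-27 + k{\left(-6,6 \right)} \left(-35\right) = -27 + 6 \left(-6\right) \left(-35\right) = -27 - -1260 = -27 + 1260 = 1233$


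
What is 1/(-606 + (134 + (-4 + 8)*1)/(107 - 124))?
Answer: -17/10440 ≈ -0.0016284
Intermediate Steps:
1/(-606 + (134 + (-4 + 8)*1)/(107 - 124)) = 1/(-606 + (134 + 4*1)/(-17)) = 1/(-606 + (134 + 4)*(-1/17)) = 1/(-606 + 138*(-1/17)) = 1/(-606 - 138/17) = 1/(-10440/17) = -17/10440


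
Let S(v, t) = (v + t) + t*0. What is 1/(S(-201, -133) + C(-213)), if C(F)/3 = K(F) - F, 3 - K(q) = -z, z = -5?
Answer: 1/299 ≈ 0.0033445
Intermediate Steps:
K(q) = -2 (K(q) = 3 - (-1)*(-5) = 3 - 1*5 = 3 - 5 = -2)
S(v, t) = t + v (S(v, t) = (t + v) + 0 = t + v)
C(F) = -6 - 3*F (C(F) = 3*(-2 - F) = -6 - 3*F)
1/(S(-201, -133) + C(-213)) = 1/((-133 - 201) + (-6 - 3*(-213))) = 1/(-334 + (-6 + 639)) = 1/(-334 + 633) = 1/299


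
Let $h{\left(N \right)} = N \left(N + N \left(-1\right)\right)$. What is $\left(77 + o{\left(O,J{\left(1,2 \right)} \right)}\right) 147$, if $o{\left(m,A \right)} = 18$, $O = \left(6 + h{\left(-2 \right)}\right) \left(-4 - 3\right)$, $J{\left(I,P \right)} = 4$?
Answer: $13965$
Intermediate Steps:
$h{\left(N \right)} = 0$ ($h{\left(N \right)} = N \left(N - N\right) = N 0 = 0$)
$O = -42$ ($O = \left(6 + 0\right) \left(-4 - 3\right) = 6 \left(-7\right) = -42$)
$\left(77 + o{\left(O,J{\left(1,2 \right)} \right)}\right) 147 = \left(77 + 18\right) 147 = 95 \cdot 147 = 13965$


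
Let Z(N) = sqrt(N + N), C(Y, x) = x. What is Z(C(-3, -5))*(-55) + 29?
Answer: 29 - 55*I*sqrt(10) ≈ 29.0 - 173.93*I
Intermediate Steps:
Z(N) = sqrt(2)*sqrt(N) (Z(N) = sqrt(2*N) = sqrt(2)*sqrt(N))
Z(C(-3, -5))*(-55) + 29 = (sqrt(2)*sqrt(-5))*(-55) + 29 = (sqrt(2)*(I*sqrt(5)))*(-55) + 29 = (I*sqrt(10))*(-55) + 29 = -55*I*sqrt(10) + 29 = 29 - 55*I*sqrt(10)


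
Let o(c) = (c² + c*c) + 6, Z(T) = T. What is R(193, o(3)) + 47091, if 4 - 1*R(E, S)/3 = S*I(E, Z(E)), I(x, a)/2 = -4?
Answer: 47679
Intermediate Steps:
o(c) = 6 + 2*c² (o(c) = (c² + c²) + 6 = 2*c² + 6 = 6 + 2*c²)
I(x, a) = -8 (I(x, a) = 2*(-4) = -8)
R(E, S) = 12 + 24*S (R(E, S) = 12 - 3*S*(-8) = 12 - (-24)*S = 12 + 24*S)
R(193, o(3)) + 47091 = (12 + 24*(6 + 2*3²)) + 47091 = (12 + 24*(6 + 2*9)) + 47091 = (12 + 24*(6 + 18)) + 47091 = (12 + 24*24) + 47091 = (12 + 576) + 47091 = 588 + 47091 = 47679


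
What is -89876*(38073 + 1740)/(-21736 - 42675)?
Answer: 3578233188/64411 ≈ 55553.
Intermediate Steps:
-89876*(38073 + 1740)/(-21736 - 42675) = -89876/((-64411/39813)) = -89876/((-64411*1/39813)) = -89876/(-64411/39813) = -89876*(-39813/64411) = 3578233188/64411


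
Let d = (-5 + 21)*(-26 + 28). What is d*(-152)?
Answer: -4864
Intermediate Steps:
d = 32 (d = 16*2 = 32)
d*(-152) = 32*(-152) = -4864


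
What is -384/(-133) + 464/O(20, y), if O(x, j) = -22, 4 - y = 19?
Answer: -26632/1463 ≈ -18.204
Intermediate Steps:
y = -15 (y = 4 - 1*19 = 4 - 19 = -15)
-384/(-133) + 464/O(20, y) = -384/(-133) + 464/(-22) = -384*(-1/133) + 464*(-1/22) = 384/133 - 232/11 = -26632/1463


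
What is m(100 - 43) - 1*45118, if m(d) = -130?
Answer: -45248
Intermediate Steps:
m(100 - 43) - 1*45118 = -130 - 1*45118 = -130 - 45118 = -45248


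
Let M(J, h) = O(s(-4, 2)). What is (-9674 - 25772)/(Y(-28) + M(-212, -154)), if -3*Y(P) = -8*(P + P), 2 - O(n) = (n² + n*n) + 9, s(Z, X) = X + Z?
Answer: 106338/493 ≈ 215.70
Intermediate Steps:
O(n) = -7 - 2*n² (O(n) = 2 - ((n² + n*n) + 9) = 2 - ((n² + n²) + 9) = 2 - (2*n² + 9) = 2 - (9 + 2*n²) = 2 + (-9 - 2*n²) = -7 - 2*n²)
M(J, h) = -15 (M(J, h) = -7 - 2*(2 - 4)² = -7 - 2*(-2)² = -7 - 2*4 = -7 - 8 = -15)
Y(P) = 16*P/3 (Y(P) = -(-8)*(P + P)/3 = -(-8)*2*P/3 = -(-16)*P/3 = 16*P/3)
(-9674 - 25772)/(Y(-28) + M(-212, -154)) = (-9674 - 25772)/((16/3)*(-28) - 15) = -35446/(-448/3 - 15) = -35446/(-493/3) = -35446*(-3/493) = 106338/493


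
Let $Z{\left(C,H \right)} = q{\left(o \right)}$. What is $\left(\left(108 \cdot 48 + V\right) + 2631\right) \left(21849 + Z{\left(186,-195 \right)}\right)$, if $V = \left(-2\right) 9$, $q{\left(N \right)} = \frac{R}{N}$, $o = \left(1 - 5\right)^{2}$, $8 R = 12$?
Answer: $\frac{5451436287}{32} \approx 1.7036 \cdot 10^{8}$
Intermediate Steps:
$R = \frac{3}{2}$ ($R = \frac{1}{8} \cdot 12 = \frac{3}{2} \approx 1.5$)
$o = 16$ ($o = \left(-4\right)^{2} = 16$)
$q{\left(N \right)} = \frac{3}{2 N}$
$V = -18$
$Z{\left(C,H \right)} = \frac{3}{32}$ ($Z{\left(C,H \right)} = \frac{3}{2 \cdot 16} = \frac{3}{2} \cdot \frac{1}{16} = \frac{3}{32}$)
$\left(\left(108 \cdot 48 + V\right) + 2631\right) \left(21849 + Z{\left(186,-195 \right)}\right) = \left(\left(108 \cdot 48 - 18\right) + 2631\right) \left(21849 + \frac{3}{32}\right) = \left(\left(5184 - 18\right) + 2631\right) \frac{699171}{32} = \left(5166 + 2631\right) \frac{699171}{32} = 7797 \cdot \frac{699171}{32} = \frac{5451436287}{32}$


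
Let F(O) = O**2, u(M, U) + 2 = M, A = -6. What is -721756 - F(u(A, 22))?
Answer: -721820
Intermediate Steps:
u(M, U) = -2 + M
-721756 - F(u(A, 22)) = -721756 - (-2 - 6)**2 = -721756 - 1*(-8)**2 = -721756 - 1*64 = -721756 - 64 = -721820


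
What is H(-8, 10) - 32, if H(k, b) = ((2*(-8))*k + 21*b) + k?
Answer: 298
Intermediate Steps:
H(k, b) = -15*k + 21*b (H(k, b) = (-16*k + 21*b) + k = -15*k + 21*b)
H(-8, 10) - 32 = (-15*(-8) + 21*10) - 32 = (120 + 210) - 32 = 330 - 32 = 298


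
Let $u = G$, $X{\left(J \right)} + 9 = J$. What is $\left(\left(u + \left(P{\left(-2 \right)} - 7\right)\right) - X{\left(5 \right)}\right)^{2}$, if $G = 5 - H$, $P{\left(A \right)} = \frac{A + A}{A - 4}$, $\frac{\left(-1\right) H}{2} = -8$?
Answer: $\frac{1600}{9} \approx 177.78$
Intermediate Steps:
$H = 16$ ($H = \left(-2\right) \left(-8\right) = 16$)
$X{\left(J \right)} = -9 + J$
$P{\left(A \right)} = \frac{2 A}{-4 + A}$
$G = -11$ ($G = 5 - 16 = -11$)
$u = -11$
$\left(\left(u + \left(P{\left(-2 \right)} - 7\right)\right) - X{\left(5 \right)}\right)^{2} = \left(\left(-11 - \left(7 + \frac{4}{-4 - 2}\right)\right) - \left(-9 + 5\right)\right)^{2} = \left(\left(-11 - \left(7 + \frac{4}{-6}\right)\right) - -4\right)^{2} = \left(\left(-11 - \left(7 + 4 \left(- \frac{1}{6}\right)\right)\right) + 4\right)^{2} = \left(\left(-11 + \left(\frac{2}{3} - 7\right)\right) + 4\right)^{2} = \left(\left(-11 - \frac{19}{3}\right) + 4\right)^{2} = \left(- \frac{52}{3} + 4\right)^{2} = \left(- \frac{40}{3}\right)^{2} = \frac{1600}{9}$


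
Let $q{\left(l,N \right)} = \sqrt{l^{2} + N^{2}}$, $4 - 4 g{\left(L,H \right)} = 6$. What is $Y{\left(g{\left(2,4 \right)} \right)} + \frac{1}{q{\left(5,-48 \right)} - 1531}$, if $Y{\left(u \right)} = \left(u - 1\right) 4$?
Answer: $- \frac{14051323}{2341632} - \frac{\sqrt{2329}}{2341632} \approx -6.0007$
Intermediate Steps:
$g{\left(L,H \right)} = - \frac{1}{2}$ ($g{\left(L,H \right)} = 1 - \frac{3}{2} = - \frac{1}{2}$)
$Y{\left(u \right)} = -4 + 4 u$ ($Y{\left(u \right)} = \left(-1 + u\right) 4 = -4 + 4 u$)
$q{\left(l,N \right)} = \sqrt{N^{2} + l^{2}}$
$Y{\left(g{\left(2,4 \right)} \right)} + \frac{1}{q{\left(5,-48 \right)} - 1531} = \left(-4 + 4 \left(- \frac{1}{2}\right)\right) + \frac{1}{\sqrt{\left(-48\right)^{2} + 5^{2}} - 1531} = \left(-4 - 2\right) + \frac{1}{\sqrt{2304 + 25} - 1531} = -6 + \frac{1}{\sqrt{2329} - 1531} = -6 + \frac{1}{-1531 + \sqrt{2329}}$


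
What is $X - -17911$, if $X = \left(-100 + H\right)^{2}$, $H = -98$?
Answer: $57115$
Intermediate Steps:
$X = 39204$ ($X = \left(-100 - 98\right)^{2} = \left(-198\right)^{2} = 39204$)
$X - -17911 = 39204 - -17911 = 39204 + 17911 = 57115$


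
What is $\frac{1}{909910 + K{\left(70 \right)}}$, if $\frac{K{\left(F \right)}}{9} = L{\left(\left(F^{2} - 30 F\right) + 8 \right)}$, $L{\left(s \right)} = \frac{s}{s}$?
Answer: $\frac{1}{909919} \approx 1.099 \cdot 10^{-6}$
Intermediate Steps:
$L{\left(s \right)} = 1$
$K{\left(F \right)} = 9$ ($K{\left(F \right)} = 9 \cdot 1 = 9$)
$\frac{1}{909910 + K{\left(70 \right)}} = \frac{1}{909910 + 9} = \frac{1}{909919}$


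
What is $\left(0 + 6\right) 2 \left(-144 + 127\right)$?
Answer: $-204$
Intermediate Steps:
$\left(0 + 6\right) 2 \left(-144 + 127\right) = 6 \cdot 2 \left(-17\right) = 12 \left(-17\right) = -204$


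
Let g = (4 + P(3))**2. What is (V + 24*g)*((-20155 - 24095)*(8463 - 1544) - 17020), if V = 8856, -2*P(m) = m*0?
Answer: -2829128794800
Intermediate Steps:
P(m) = 0 (P(m) = -m*0/2 = -1/2*0 = 0)
g = 16 (g = (4 + 0)**2 = 4**2 = 16)
(V + 24*g)*((-20155 - 24095)*(8463 - 1544) - 17020) = (8856 + 24*16)*((-20155 - 24095)*(8463 - 1544) - 17020) = (8856 + 384)*(-44250*6919 - 17020) = 9240*(-306165750 - 17020) = 9240*(-306182770) = -2829128794800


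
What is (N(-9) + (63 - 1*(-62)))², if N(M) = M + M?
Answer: 11449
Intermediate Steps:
N(M) = 2*M
(N(-9) + (63 - 1*(-62)))² = (2*(-9) + (63 - 1*(-62)))² = (-18 + (63 + 62))² = (-18 + 125)² = 107² = 11449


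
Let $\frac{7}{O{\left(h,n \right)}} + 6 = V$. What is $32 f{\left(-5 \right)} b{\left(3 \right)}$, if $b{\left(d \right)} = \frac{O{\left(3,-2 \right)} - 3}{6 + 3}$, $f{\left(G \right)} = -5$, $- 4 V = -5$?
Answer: $\frac{13600}{171} \approx 79.532$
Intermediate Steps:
$V = \frac{5}{4}$ ($V = \left(- \frac{1}{4}\right) \left(-5\right) = \frac{5}{4} \approx 1.25$)
$O{\left(h,n \right)} = - \frac{28}{19}$ ($O{\left(h,n \right)} = \frac{7}{-6 + \frac{5}{4}} = \frac{7}{- \frac{19}{4}} = 7 \left(- \frac{4}{19}\right) = - \frac{28}{19}$)
$b{\left(d \right)} = - \frac{85}{171}$ ($b{\left(d \right)} = \frac{- \frac{28}{19} - 3}{6 + 3} = - \frac{85}{19 \cdot 9} = \left(- \frac{85}{19}\right) \frac{1}{9} = - \frac{85}{171}$)
$32 f{\left(-5 \right)} b{\left(3 \right)} = 32 \left(-5\right) \left(- \frac{85}{171}\right) = \left(-160\right) \left(- \frac{85}{171}\right) = \frac{13600}{171}$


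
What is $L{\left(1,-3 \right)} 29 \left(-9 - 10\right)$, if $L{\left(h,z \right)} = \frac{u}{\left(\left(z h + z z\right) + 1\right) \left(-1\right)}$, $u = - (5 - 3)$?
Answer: $- \frac{1102}{7} \approx -157.43$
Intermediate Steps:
$u = -2$ ($u = \left(-1\right) 2 = -2$)
$L{\left(h,z \right)} = - \frac{2}{-1 - z^{2} - h z}$ ($L{\left(h,z \right)} = - \frac{2}{\left(\left(z h + z z\right) + 1\right) \left(-1\right)} = - \frac{2}{\left(\left(h z + z^{2}\right) + 1\right) \left(-1\right)} = - \frac{2}{\left(\left(z^{2} + h z\right) + 1\right) \left(-1\right)} = - \frac{2}{\left(1 + z^{2} + h z\right) \left(-1\right)} = - \frac{2}{-1 - z^{2} - h z}$)
$L{\left(1,-3 \right)} 29 \left(-9 - 10\right) = \frac{2}{1 + \left(-3\right)^{2} + 1 \left(-3\right)} 29 \left(-9 - 10\right) = \frac{2}{1 + 9 - 3} \cdot 29 \left(-19\right) = \frac{2}{7} \cdot 29 \left(-19\right) = \frac{58}{7} \left(-19\right) = - \frac{1102}{7}$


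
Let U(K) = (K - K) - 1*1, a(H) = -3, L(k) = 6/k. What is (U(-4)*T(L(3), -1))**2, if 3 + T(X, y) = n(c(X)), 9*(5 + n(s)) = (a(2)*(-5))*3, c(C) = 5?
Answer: 9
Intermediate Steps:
U(K) = -1 (U(K) = 0 - 1 = -1)
n(s) = 0 (n(s) = -5 + (-3*(-5)*3)/9 = -5 + (15*3)/9 = -5 + (1/9)*45 = -5 + 5 = 0)
T(X, y) = -3 (T(X, y) = -3 + 0 = -3)
(U(-4)*T(L(3), -1))**2 = (-1*(-3))**2 = 3**2 = 9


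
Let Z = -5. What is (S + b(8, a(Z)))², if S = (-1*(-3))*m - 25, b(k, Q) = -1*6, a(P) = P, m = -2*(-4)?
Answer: 49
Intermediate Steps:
m = 8
b(k, Q) = -6
S = -1 (S = -1*(-3)*8 - 25 = 3*8 - 25 = 24 - 25 = -1)
(S + b(8, a(Z)))² = (-1 - 6)² = (-7)² = 49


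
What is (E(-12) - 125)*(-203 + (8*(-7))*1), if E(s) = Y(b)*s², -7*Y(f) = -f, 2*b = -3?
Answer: 40367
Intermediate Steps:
b = -3/2 (b = (½)*(-3) = -3/2 ≈ -1.5000)
Y(f) = f/7 (Y(f) = -(-1)*f/7 = f/7)
E(s) = -3*s²/14 (E(s) = ((⅐)*(-3/2))*s² = -3*s²/14)
(E(-12) - 125)*(-203 + (8*(-7))*1) = (-3/14*(-12)² - 125)*(-203 + (8*(-7))*1) = (-3/14*144 - 125)*(-203 - 56*1) = (-216/7 - 125)*(-203 - 56) = -1091/7*(-259) = 40367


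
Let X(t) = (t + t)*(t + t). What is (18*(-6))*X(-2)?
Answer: -1728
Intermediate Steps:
X(t) = 4*t² (X(t) = (2*t)*(2*t) = 4*t²)
(18*(-6))*X(-2) = (18*(-6))*(4*(-2)²) = -432*4 = -108*16 = -1728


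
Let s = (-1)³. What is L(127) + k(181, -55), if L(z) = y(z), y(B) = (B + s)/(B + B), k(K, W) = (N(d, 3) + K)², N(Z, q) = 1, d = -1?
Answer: 4206811/127 ≈ 33125.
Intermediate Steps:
s = -1
k(K, W) = (1 + K)²
y(B) = (-1 + B)/(2*B) (y(B) = (B - 1)/(B + B) = (-1 + B)/((2*B)) = (-1 + B)*(1/(2*B)) = (-1 + B)/(2*B))
L(z) = (-1 + z)/(2*z)
L(127) + k(181, -55) = (½)*(-1 + 127)/127 + (1 + 181)² = (½)*(1/127)*126 + 182² = 63/127 + 33124 = 4206811/127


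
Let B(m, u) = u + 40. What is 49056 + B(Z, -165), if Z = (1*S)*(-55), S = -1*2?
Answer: 48931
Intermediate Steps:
S = -2
Z = 110 (Z = (1*(-2))*(-55) = -2*(-55) = 110)
B(m, u) = 40 + u
49056 + B(Z, -165) = 49056 + (40 - 165) = 49056 - 125 = 48931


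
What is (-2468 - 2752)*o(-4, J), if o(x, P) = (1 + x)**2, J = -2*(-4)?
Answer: -46980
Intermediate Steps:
J = 8
(-2468 - 2752)*o(-4, J) = (-2468 - 2752)*(1 - 4)**2 = -5220*(-3)**2 = -5220*9 = -46980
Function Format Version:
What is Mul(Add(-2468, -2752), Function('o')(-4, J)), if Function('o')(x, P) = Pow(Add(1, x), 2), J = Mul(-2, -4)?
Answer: -46980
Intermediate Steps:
J = 8
Mul(Add(-2468, -2752), Function('o')(-4, J)) = Mul(Add(-2468, -2752), Pow(Add(1, -4), 2)) = Mul(-5220, Pow(-3, 2)) = Mul(-5220, 9) = -46980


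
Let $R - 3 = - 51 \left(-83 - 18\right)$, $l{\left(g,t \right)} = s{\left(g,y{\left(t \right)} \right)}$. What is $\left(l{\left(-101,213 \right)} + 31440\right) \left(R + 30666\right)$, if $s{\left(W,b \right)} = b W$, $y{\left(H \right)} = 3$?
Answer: $1115327340$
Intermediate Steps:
$s{\left(W,b \right)} = W b$
$l{\left(g,t \right)} = 3 g$ ($l{\left(g,t \right)} = g 3 = 3 g$)
$R = 5154$ ($R = 3 - 51 \left(-83 - 18\right) = 3 - -5151 = 3 + 5151 = 5154$)
$\left(l{\left(-101,213 \right)} + 31440\right) \left(R + 30666\right) = \left(3 \left(-101\right) + 31440\right) \left(5154 + 30666\right) = \left(-303 + 31440\right) 35820 = 31137 \cdot 35820 = 1115327340$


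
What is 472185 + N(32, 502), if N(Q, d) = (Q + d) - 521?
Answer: 472198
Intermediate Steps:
N(Q, d) = -521 + Q + d
472185 + N(32, 502) = 472185 + (-521 + 32 + 502) = 472185 + 13 = 472198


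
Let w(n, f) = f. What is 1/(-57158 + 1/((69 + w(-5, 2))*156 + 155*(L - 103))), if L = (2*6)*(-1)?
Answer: -6749/385759343 ≈ -1.7495e-5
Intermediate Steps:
L = -12 (L = 12*(-1) = -12)
1/(-57158 + 1/((69 + w(-5, 2))*156 + 155*(L - 103))) = 1/(-57158 + 1/((69 + 2)*156 + 155*(-12 - 103))) = 1/(-57158 + 1/(71*156 + 155*(-115))) = 1/(-57158 + 1/(11076 - 17825)) = 1/(-57158 + 1/(-6749)) = 1/(-57158 - 1/6749) = 1/(-385759343/6749) = -6749/385759343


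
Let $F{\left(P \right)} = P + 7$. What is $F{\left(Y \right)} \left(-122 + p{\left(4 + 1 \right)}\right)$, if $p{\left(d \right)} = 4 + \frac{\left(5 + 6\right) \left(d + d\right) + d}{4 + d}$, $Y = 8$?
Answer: $- \frac{4735}{3} \approx -1578.3$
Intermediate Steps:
$F{\left(P \right)} = 7 + P$
$p{\left(d \right)} = 4 + \frac{23 d}{4 + d}$ ($p{\left(d \right)} = 4 + \frac{11 \cdot 2 d + d}{4 + d} = 4 + \frac{22 d + d}{4 + d} = 4 + \frac{23 d}{4 + d}$)
$F{\left(Y \right)} \left(-122 + p{\left(4 + 1 \right)}\right) = \left(7 + 8\right) \left(-122 + \frac{16 + 27 \left(4 + 1\right)}{4 + \left(4 + 1\right)}\right) = 15 \left(-122 + \frac{16 + 27 \cdot 5}{4 + 5}\right) = 15 \left(-122 + \frac{16 + 135}{9}\right) = 15 \left(-122 + \frac{1}{9} \cdot 151\right) = 15 \left(-122 + \frac{151}{9}\right) = 15 \left(- \frac{947}{9}\right) = - \frac{4735}{3}$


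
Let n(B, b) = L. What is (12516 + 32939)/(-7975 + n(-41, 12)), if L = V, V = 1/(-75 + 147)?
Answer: -3272760/574199 ≈ -5.6997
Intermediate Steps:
V = 1/72 ≈ 0.013889
L = 1/72 ≈ 0.013889
n(B, b) = 1/72
(12516 + 32939)/(-7975 + n(-41, 12)) = (12516 + 32939)/(-7975 + 1/72) = 45455/(-574199/72) = 45455*(-72/574199) = -3272760/574199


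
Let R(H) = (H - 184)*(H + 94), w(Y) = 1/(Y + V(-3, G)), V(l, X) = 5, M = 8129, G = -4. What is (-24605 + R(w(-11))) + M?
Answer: -1215251/36 ≈ -33757.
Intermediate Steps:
w(Y) = 1/(5 + Y) (w(Y) = 1/(Y + 5) = 1/(5 + Y))
R(H) = (-184 + H)*(94 + H)
(-24605 + R(w(-11))) + M = (-24605 + (-17296 + (1/(5 - 11))**2 - 90/(5 - 11))) + 8129 = (-24605 + (-17296 + (1/(-6))**2 - 90/(-6))) + 8129 = (-24605 + (-17296 + (-1/6)**2 - 90*(-1/6))) + 8129 = (-24605 + (-17296 + 1/36 + 15)) + 8129 = (-24605 - 622115/36) + 8129 = -1507895/36 + 8129 = -1215251/36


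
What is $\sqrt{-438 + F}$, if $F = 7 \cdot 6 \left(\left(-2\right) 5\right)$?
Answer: $i \sqrt{858} \approx 29.292 i$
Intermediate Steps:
$F = -420$ ($F = 42 \left(-10\right) = -420$)
$\sqrt{-438 + F} = \sqrt{-438 - 420} = \sqrt{-858} = i \sqrt{858}$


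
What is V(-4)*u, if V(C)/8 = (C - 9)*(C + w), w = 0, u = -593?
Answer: -246688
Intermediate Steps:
V(C) = 8*C*(-9 + C) (V(C) = 8*((C - 9)*(C + 0)) = 8*((-9 + C)*C) = 8*(C*(-9 + C)) = 8*C*(-9 + C))
V(-4)*u = (8*(-4)*(-9 - 4))*(-593) = (8*(-4)*(-13))*(-593) = 416*(-593) = -246688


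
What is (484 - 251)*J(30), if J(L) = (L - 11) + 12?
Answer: 7223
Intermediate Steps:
J(L) = 1 + L (J(L) = (-11 + L) + 12 = 1 + L)
(484 - 251)*J(30) = (484 - 251)*(1 + 30) = 233*31 = 7223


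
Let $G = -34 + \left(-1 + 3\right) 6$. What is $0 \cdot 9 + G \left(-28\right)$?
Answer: $616$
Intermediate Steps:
$G = -22$ ($G = -34 + 2 \cdot 6 = -34 + 12 = -22$)
$0 \cdot 9 + G \left(-28\right) = 0 \cdot 9 - -616 = 0 + 616 = 616$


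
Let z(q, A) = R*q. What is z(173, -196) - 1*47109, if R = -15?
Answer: -49704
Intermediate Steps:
z(q, A) = -15*q
z(173, -196) - 1*47109 = -15*173 - 1*47109 = -2595 - 47109 = -49704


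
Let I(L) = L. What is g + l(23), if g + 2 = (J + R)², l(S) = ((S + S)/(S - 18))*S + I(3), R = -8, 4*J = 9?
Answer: 19653/80 ≈ 245.66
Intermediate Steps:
J = 9/4 (J = (¼)*9 = 9/4 ≈ 2.2500)
l(S) = 3 + 2*S²/(-18 + S) (l(S) = ((S + S)/(S - 18))*S + 3 = ((2*S)/(-18 + S))*S + 3 = (2*S/(-18 + S))*S + 3 = 2*S²/(-18 + S) + 3 = 3 + 2*S²/(-18 + S))
g = 497/16 (g = -2 + (9/4 - 8)² = -2 + (-23/4)² = -2 + 529/16 = 497/16 ≈ 31.063)
g + l(23) = 497/16 + (-54 + 2*23² + 3*23)/(-18 + 23) = 497/16 + (-54 + 2*529 + 69)/5 = 497/16 + (-54 + 1058 + 69)/5 = 497/16 + (⅕)*1073 = 497/16 + 1073/5 = 19653/80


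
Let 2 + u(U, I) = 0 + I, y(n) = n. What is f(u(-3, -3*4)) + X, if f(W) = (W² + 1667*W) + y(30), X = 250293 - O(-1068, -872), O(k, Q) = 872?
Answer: 226309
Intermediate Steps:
u(U, I) = -2 + I (u(U, I) = -2 + (0 + I) = -2 + I)
X = 249421 (X = 250293 - 1*872 = 250293 - 872 = 249421)
f(W) = 30 + W² + 1667*W (f(W) = (W² + 1667*W) + 30 = 30 + W² + 1667*W)
f(u(-3, -3*4)) + X = (30 + (-2 - 3*4)² + 1667*(-2 - 3*4)) + 249421 = (30 + (-2 - 12)² + 1667*(-2 - 12)) + 249421 = (30 + (-14)² + 1667*(-14)) + 249421 = (30 + 196 - 23338) + 249421 = -23112 + 249421 = 226309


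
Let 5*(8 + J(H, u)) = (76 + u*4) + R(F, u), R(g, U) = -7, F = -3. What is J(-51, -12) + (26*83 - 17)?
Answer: 10686/5 ≈ 2137.2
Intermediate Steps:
J(H, u) = 29/5 + 4*u/5 (J(H, u) = -8 + ((76 + u*4) - 7)/5 = -8 + ((76 + 4*u) - 7)/5 = -8 + (69 + 4*u)/5 = -8 + (69/5 + 4*u/5) = 29/5 + 4*u/5)
J(-51, -12) + (26*83 - 17) = (29/5 + (⅘)*(-12)) + (26*83 - 17) = (29/5 - 48/5) + (2158 - 17) = -19/5 + 2141 = 10686/5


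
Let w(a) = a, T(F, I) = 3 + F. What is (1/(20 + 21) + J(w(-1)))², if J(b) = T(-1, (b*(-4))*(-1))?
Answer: 6889/1681 ≈ 4.0982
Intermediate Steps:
J(b) = 2 (J(b) = 3 - 1 = 2)
(1/(20 + 21) + J(w(-1)))² = (1/(20 + 21) + 2)² = (1/41 + 2)² = (83/41)² = 6889/1681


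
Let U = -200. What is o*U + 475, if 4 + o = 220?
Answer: -42725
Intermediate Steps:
o = 216 (o = -4 + 220 = 216)
o*U + 475 = 216*(-200) + 475 = -43200 + 475 = -42725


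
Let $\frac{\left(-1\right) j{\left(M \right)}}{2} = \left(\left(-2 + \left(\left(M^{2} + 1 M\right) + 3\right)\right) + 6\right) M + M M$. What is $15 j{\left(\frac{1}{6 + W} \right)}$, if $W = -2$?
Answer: $- \frac{1815}{32} \approx -56.719$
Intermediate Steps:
$j{\left(M \right)} = - 2 M^{2} - 2 M \left(7 + M + M^{2}\right)$ ($j{\left(M \right)} = - 2 \left(\left(\left(-2 + \left(\left(M^{2} + 1 M\right) + 3\right)\right) + 6\right) M + M M\right) = - 2 \left(\left(\left(-2 + \left(\left(M^{2} + M\right) + 3\right)\right) + 6\right) M + M^{2}\right) = - 2 \left(\left(\left(-2 + \left(\left(M + M^{2}\right) + 3\right)\right) + 6\right) M + M^{2}\right) = - 2 \left(\left(\left(-2 + \left(3 + M + M^{2}\right)\right) + 6\right) M + M^{2}\right) = - 2 \left(\left(\left(1 + M + M^{2}\right) + 6\right) M + M^{2}\right) = - 2 \left(\left(7 + M + M^{2}\right) M + M^{2}\right) = - 2 \left(M \left(7 + M + M^{2}\right) + M^{2}\right) = - 2 \left(M^{2} + M \left(7 + M + M^{2}\right)\right) = - 2 M^{2} - 2 M \left(7 + M + M^{2}\right)$)
$15 j{\left(\frac{1}{6 + W} \right)} = 15 \left(- \frac{2 \left(7 + \left(\frac{1}{6 - 2}\right)^{2} + \frac{2}{6 - 2}\right)}{6 - 2}\right) = 15 \left(- \frac{2 \left(7 + \left(\frac{1}{4}\right)^{2} + \frac{2}{4}\right)}{4}\right) = 15 \left(\left(-2\right) \frac{1}{4} \left(7 + \left(\frac{1}{4}\right)^{2} + 2 \cdot \frac{1}{4}\right)\right) = 15 \left(\left(-2\right) \frac{1}{4} \left(7 + \frac{1}{16} + \frac{1}{2}\right)\right) = 15 \left(\left(-2\right) \frac{1}{4} \cdot \frac{121}{16}\right) = 15 \left(- \frac{121}{32}\right) = - \frac{1815}{32}$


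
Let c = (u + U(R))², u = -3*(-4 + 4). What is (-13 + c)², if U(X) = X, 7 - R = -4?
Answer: 11664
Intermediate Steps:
R = 11 (R = 7 - 1*(-4) = 7 + 4 = 11)
u = 0 (u = -3*0 = 0)
c = 121 (c = (0 + 11)² = 11² = 121)
(-13 + c)² = (-13 + 121)² = 108² = 11664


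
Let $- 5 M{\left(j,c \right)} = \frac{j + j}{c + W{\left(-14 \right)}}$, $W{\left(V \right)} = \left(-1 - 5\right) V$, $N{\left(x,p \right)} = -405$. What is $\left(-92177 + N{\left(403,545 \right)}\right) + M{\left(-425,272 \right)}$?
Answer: $- \frac{16479511}{178} \approx -92582.0$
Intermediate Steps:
$W{\left(V \right)} = - 6 V$
$M{\left(j,c \right)} = - \frac{2 j}{5 \left(84 + c\right)}$ ($M{\left(j,c \right)} = - \frac{\left(j + j\right) \frac{1}{c - -84}}{5} = - \frac{2 j \frac{1}{c + 84}}{5} = - \frac{2 j \frac{1}{84 + c}}{5} = - \frac{2 j}{5 \left(84 + c\right)}$)
$\left(-92177 + N{\left(403,545 \right)}\right) + M{\left(-425,272 \right)} = \left(-92177 - 405\right) - - \frac{850}{420 + 5 \cdot 272} = -92582 - - \frac{850}{420 + 1360} = -92582 - - \frac{850}{1780} = -92582 - \left(-850\right) \frac{1}{1780} = -92582 + \frac{85}{178} = - \frac{16479511}{178}$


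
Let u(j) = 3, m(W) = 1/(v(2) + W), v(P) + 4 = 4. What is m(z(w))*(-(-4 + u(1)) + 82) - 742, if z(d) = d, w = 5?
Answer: -3627/5 ≈ -725.40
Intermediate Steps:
v(P) = 0 (v(P) = -4 + 4 = 0)
m(W) = 1/W (m(W) = 1/(0 + W) = 1/W)
m(z(w))*(-(-4 + u(1)) + 82) - 742 = (-(-4 + 3) + 82)/5 - 742 = (-1*(-1) + 82)/5 - 742 = (1 + 82)/5 - 742 = (1/5)*83 - 742 = 83/5 - 742 = -3627/5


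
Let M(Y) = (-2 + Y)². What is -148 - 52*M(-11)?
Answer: -8936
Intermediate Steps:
-148 - 52*M(-11) = -148 - 52*(-2 - 11)² = -148 - 52*(-13)² = -148 - 52*169 = -148 - 8788 = -8936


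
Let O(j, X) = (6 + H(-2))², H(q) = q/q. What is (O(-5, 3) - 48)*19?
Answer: 19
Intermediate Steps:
H(q) = 1
O(j, X) = 49 (O(j, X) = (6 + 1)² = 7² = 49)
(O(-5, 3) - 48)*19 = (49 - 48)*19 = 1*19 = 19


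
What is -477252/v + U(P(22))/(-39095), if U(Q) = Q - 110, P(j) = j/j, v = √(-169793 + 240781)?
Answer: 109/39095 - 238626*√17747/17747 ≈ -1791.2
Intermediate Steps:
v = 2*√17747 (v = √70988 = 2*√17747 ≈ 266.44)
P(j) = 1
U(Q) = -110 + Q
-477252/v + U(P(22))/(-39095) = -477252*√17747/35494 + (-110 + 1)/(-39095) = -238626*√17747/17747 - 109*(-1/39095) = -238626*√17747/17747 + 109/39095 = 109/39095 - 238626*√17747/17747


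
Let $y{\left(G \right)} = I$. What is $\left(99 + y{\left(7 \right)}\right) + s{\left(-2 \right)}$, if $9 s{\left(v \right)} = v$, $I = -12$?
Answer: $\frac{781}{9} \approx 86.778$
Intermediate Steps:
$s{\left(v \right)} = \frac{v}{9}$
$y{\left(G \right)} = -12$
$\left(99 + y{\left(7 \right)}\right) + s{\left(-2 \right)} = \left(99 - 12\right) + \frac{1}{9} \left(-2\right) = 87 - \frac{2}{9} = \frac{781}{9}$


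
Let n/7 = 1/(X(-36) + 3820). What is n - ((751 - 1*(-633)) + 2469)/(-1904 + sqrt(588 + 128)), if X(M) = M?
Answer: 631482257/311707000 + 3853*sqrt(179)/1812250 ≈ 2.0543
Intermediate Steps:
n = 7/3784 (n = 7/(-36 + 3820) = 7/3784 ≈ 0.0018499)
n - ((751 - 1*(-633)) + 2469)/(-1904 + sqrt(588 + 128)) = 7/3784 - ((751 - 1*(-633)) + 2469)/(-1904 + sqrt(588 + 128)) = 7/3784 - ((751 + 633) + 2469)/(-1904 + sqrt(716)) = 7/3784 - (1384 + 2469)/(-1904 + 2*sqrt(179)) = 7/3784 - 3853/(-1904 + 2*sqrt(179))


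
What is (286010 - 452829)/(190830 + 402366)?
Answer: -166819/593196 ≈ -0.28122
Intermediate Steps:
(286010 - 452829)/(190830 + 402366) = -166819/593196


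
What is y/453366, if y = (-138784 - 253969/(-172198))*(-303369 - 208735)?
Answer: 1019858242522946/6505726539 ≈ 1.5676e+5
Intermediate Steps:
y = 6119149455137676/86099 (y = (-138784 - 253969*(-1/172198))*(-512104) = (-138784 + 253969/172198)*(-512104) = -23898073263/172198*(-512104) = 6119149455137676/86099 ≈ 7.1071e+10)
y/453366 = (6119149455137676/86099)/453366 = (6119149455137676/86099)*(1/453366) = 1019858242522946/6505726539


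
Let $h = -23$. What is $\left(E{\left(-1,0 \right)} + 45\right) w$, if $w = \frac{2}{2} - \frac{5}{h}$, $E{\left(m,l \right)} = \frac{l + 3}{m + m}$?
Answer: $\frac{1218}{23} \approx 52.957$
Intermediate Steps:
$E{\left(m,l \right)} = \frac{3 + l}{2 m}$
$w = \frac{28}{23}$ ($w = \frac{2}{2} - \frac{5}{-23} = 2 \cdot \frac{1}{2} - - \frac{5}{23} = 1 + \frac{5}{23} = \frac{28}{23} \approx 1.2174$)
$\left(E{\left(-1,0 \right)} + 45\right) w = \left(\frac{3 + 0}{2 \left(-1\right)} + 45\right) \frac{28}{23} = \left(\frac{1}{2} \left(-1\right) 3 + 45\right) \frac{28}{23} = \left(- \frac{3}{2} + 45\right) \frac{28}{23} = \frac{87}{2} \cdot \frac{28}{23} = \frac{1218}{23}$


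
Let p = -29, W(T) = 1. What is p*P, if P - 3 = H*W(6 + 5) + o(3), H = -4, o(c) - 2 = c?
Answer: -116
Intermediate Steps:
o(c) = 2 + c
P = 4 (P = 3 + (-4*1 + (2 + 3)) = 3 + (-4 + 5) = 3 + 1 = 4)
p*P = -29*4 = -116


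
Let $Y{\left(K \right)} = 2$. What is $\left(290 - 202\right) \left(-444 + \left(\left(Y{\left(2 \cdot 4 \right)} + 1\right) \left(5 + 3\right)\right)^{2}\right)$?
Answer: $11616$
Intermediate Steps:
$\left(290 - 202\right) \left(-444 + \left(\left(Y{\left(2 \cdot 4 \right)} + 1\right) \left(5 + 3\right)\right)^{2}\right) = \left(290 - 202\right) \left(-444 + \left(\left(2 + 1\right) \left(5 + 3\right)\right)^{2}\right) = 88 \left(-444 + \left(3 \cdot 8\right)^{2}\right) = 88 \left(-444 + 24^{2}\right) = 88 \left(-444 + 576\right) = 88 \cdot 132 = 11616$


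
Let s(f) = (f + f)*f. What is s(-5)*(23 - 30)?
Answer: -350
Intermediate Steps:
s(f) = 2*f**2 (s(f) = (2*f)*f = 2*f**2)
s(-5)*(23 - 30) = (2*(-5)**2)*(23 - 30) = (2*25)*(-7) = 50*(-7) = -350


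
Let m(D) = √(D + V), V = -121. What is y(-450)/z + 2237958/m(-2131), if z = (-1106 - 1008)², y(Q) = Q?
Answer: -225/2234498 - 1118979*I*√563/563 ≈ -0.00010069 - 47159.0*I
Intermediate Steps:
z = 4468996 (z = (-2114)² = 4468996)
m(D) = √(-121 + D) (m(D) = √(D - 121) = √(-121 + D))
y(-450)/z + 2237958/m(-2131) = -450/4468996 + 2237958/(√(-121 - 2131)) = -450*1/4468996 + 2237958/(√(-2252)) = -225/2234498 + 2237958/((2*I*√563)) = -225/2234498 + 2237958*(-I*√563/1126) = -225/2234498 - 1118979*I*√563/563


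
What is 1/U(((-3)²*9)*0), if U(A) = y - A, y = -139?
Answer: -1/139 ≈ -0.0071942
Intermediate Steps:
U(A) = -139 - A
1/U(((-3)²*9)*0) = 1/(-139 - (-3)²*9*0) = 1/(-139 - 9*9*0) = 1/(-139 - 81*0) = 1/(-139 - 1*0) = 1/(-139 + 0) = 1/(-139) = -1/139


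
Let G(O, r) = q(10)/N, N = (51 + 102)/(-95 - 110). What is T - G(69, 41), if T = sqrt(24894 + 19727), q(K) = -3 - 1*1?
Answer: -820/153 + sqrt(44621) ≈ 205.88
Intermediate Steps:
q(K) = -4 (q(K) = -3 - 1 = -4)
N = -153/205 (N = 153/(-205) = 153*(-1/205) = -153/205 ≈ -0.74634)
G(O, r) = 820/153 (G(O, r) = -4/(-153/205) = -4*(-205/153) = 820/153)
T = sqrt(44621) ≈ 211.24
T - G(69, 41) = sqrt(44621) - 1*820/153 = sqrt(44621) - 820/153 = -820/153 + sqrt(44621)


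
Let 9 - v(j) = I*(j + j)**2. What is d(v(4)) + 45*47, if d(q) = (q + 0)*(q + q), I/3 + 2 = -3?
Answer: 1880037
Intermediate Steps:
I = -15 (I = -6 + 3*(-3) = -6 - 9 = -15)
v(j) = 9 + 60*j**2 (v(j) = 9 - (-15)*(j + j)**2 = 9 - (-15)*(2*j)**2 = 9 - (-15)*4*j**2 = 9 - (-60)*j**2 = 9 + 60*j**2)
d(q) = 2*q**2 (d(q) = q*(2*q) = 2*q**2)
d(v(4)) + 45*47 = 2*(9 + 60*4**2)**2 + 45*47 = 2*(9 + 60*16)**2 + 2115 = 2*(9 + 960)**2 + 2115 = 2*969**2 + 2115 = 2*938961 + 2115 = 1877922 + 2115 = 1880037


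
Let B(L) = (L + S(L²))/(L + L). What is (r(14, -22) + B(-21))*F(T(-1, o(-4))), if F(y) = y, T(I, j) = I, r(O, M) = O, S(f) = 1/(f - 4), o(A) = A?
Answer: -133066/9177 ≈ -14.500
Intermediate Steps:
S(f) = 1/(-4 + f)
B(L) = (L + 1/(-4 + L²))/(2*L) (B(L) = (L + 1/(-4 + L²))/(L + L) = (L + 1/(-4 + L²))/((2*L)) = (L + 1/(-4 + L²))*(1/(2*L)) = (L + 1/(-4 + L²))/(2*L))
(r(14, -22) + B(-21))*F(T(-1, o(-4))) = (14 + (½)*(1 - 21*(-4 + (-21)²))/(-21*(-4 + (-21)²)))*(-1) = (14 + (½)*(-1/21)*(1 - 21*(-4 + 441))/(-4 + 441))*(-1) = (14 + (½)*(-1/21)*(1 - 21*437)/437)*(-1) = (14 + (½)*(-1/21)*(1/437)*(1 - 9177))*(-1) = (14 + (½)*(-1/21)*(1/437)*(-9176))*(-1) = (14 + 4588/9177)*(-1) = (133066/9177)*(-1) = -133066/9177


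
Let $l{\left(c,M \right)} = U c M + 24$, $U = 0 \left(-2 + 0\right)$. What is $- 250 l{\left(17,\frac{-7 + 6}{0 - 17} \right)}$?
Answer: $-6000$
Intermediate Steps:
$U = 0$ ($U = 0 \left(-2\right) = 0$)
$l{\left(c,M \right)} = 24$ ($l{\left(c,M \right)} = 0 c M + 24 = 0 M + 24 = 0 + 24 = 24$)
$- 250 l{\left(17,\frac{-7 + 6}{0 - 17} \right)} = \left(-250\right) 24 = -6000$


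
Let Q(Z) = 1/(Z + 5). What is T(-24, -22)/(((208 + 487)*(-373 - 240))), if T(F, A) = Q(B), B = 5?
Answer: -1/4260350 ≈ -2.3472e-7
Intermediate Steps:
Q(Z) = 1/(5 + Z)
T(F, A) = 1/10 (T(F, A) = 1/(5 + 5) = 1/10)
T(-24, -22)/(((208 + 487)*(-373 - 240))) = 1/(10*(((208 + 487)*(-373 - 240)))) = 1/(10*((695*(-613)))) = (1/10)/(-426035) = (1/10)*(-1/426035) = -1/4260350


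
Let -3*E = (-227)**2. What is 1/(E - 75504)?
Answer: -3/278041 ≈ -1.0790e-5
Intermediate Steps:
E = -51529/3 (E = -1/3*(-227)**2 = -1/3*51529 = -51529/3 ≈ -17176.)
1/(E - 75504) = 1/(-51529/3 - 75504) = 1/(-278041/3) = -3/278041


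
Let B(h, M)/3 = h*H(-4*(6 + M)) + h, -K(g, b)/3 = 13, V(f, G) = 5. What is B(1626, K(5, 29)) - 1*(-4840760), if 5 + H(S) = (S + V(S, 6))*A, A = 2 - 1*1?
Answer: 5489534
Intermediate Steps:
A = 1 (A = 2 - 1 = 1)
K(g, b) = -39 (K(g, b) = -3*13 = -39)
H(S) = S (H(S) = -5 + (S + 5)*1 = -5 + (5 + S)*1 = -5 + (5 + S) = S)
B(h, M) = 3*h + 3*h*(-24 - 4*M) (B(h, M) = 3*(h*(-4*(6 + M)) + h) = 3*(h*(-24 - 4*M) + h) = 3*(h + h*(-24 - 4*M)) = 3*h + 3*h*(-24 - 4*M))
B(1626, K(5, 29)) - 1*(-4840760) = -3*1626*(23 + 4*(-39)) - 1*(-4840760) = -3*1626*(23 - 156) + 4840760 = -3*1626*(-133) + 4840760 = 648774 + 4840760 = 5489534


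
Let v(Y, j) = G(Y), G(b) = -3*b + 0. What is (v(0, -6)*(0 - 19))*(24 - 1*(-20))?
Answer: 0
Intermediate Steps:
G(b) = -3*b
v(Y, j) = -3*Y
(v(0, -6)*(0 - 19))*(24 - 1*(-20)) = ((-3*0)*(0 - 19))*(24 - 1*(-20)) = (0*(-19))*(24 + 20) = 0*44 = 0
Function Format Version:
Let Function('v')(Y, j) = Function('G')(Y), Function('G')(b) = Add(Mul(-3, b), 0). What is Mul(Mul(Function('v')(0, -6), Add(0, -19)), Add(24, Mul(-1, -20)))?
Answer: 0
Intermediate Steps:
Function('G')(b) = Mul(-3, b)
Function('v')(Y, j) = Mul(-3, Y)
Mul(Mul(Function('v')(0, -6), Add(0, -19)), Add(24, Mul(-1, -20))) = Mul(Mul(Mul(-3, 0), Add(0, -19)), Add(24, Mul(-1, -20))) = Mul(Mul(0, -19), Add(24, 20)) = Mul(0, 44) = 0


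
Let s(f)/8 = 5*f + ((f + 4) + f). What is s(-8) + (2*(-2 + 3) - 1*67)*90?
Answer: -6266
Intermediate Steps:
s(f) = 32 + 56*f (s(f) = 8*(5*f + ((f + 4) + f)) = 8*(5*f + ((4 + f) + f)) = 8*(5*f + (4 + 2*f)) = 8*(4 + 7*f) = 32 + 56*f)
s(-8) + (2*(-2 + 3) - 1*67)*90 = (32 + 56*(-8)) + (2*(-2 + 3) - 1*67)*90 = (32 - 448) + (2*1 - 67)*90 = -416 + (2 - 67)*90 = -416 - 65*90 = -416 - 5850 = -6266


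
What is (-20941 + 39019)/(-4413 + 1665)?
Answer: -3013/458 ≈ -6.5786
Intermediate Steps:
(-20941 + 39019)/(-4413 + 1665) = 18078/(-2748) = 18078*(-1/2748) = -3013/458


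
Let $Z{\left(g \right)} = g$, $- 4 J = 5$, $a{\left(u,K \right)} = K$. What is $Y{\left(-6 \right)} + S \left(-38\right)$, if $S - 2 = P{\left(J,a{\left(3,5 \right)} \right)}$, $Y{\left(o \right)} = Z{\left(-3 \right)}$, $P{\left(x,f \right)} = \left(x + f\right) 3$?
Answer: $- \frac{1013}{2} \approx -506.5$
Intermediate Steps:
$J = - \frac{5}{4}$ ($J = \left(- \frac{1}{4}\right) 5 = - \frac{5}{4} \approx -1.25$)
$P{\left(x,f \right)} = 3 f + 3 x$ ($P{\left(x,f \right)} = \left(f + x\right) 3 = 3 f + 3 x$)
$Y{\left(o \right)} = -3$
$S = \frac{53}{4}$ ($S = 2 + \left(3 \cdot 5 + 3 \left(- \frac{5}{4}\right)\right) = 2 + \left(15 - \frac{15}{4}\right) = 2 + \frac{45}{4} = \frac{53}{4} \approx 13.25$)
$Y{\left(-6 \right)} + S \left(-38\right) = -3 + \frac{53}{4} \left(-38\right) = -3 - \frac{1007}{2} = - \frac{1013}{2}$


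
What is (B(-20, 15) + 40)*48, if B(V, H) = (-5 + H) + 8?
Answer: 2784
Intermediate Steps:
B(V, H) = 3 + H
(B(-20, 15) + 40)*48 = ((3 + 15) + 40)*48 = (18 + 40)*48 = 58*48 = 2784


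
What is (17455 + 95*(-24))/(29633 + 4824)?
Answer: 15175/34457 ≈ 0.44040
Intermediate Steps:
(17455 + 95*(-24))/(29633 + 4824) = (17455 - 2280)/34457 = 15175*(1/34457) = 15175/34457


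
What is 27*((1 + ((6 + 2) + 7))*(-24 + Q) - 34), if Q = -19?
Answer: -19494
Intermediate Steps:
27*((1 + ((6 + 2) + 7))*(-24 + Q) - 34) = 27*((1 + ((6 + 2) + 7))*(-24 - 19) - 34) = 27*((1 + (8 + 7))*(-43) - 34) = 27*((1 + 15)*(-43) - 34) = 27*(16*(-43) - 34) = 27*(-688 - 34) = 27*(-722) = -19494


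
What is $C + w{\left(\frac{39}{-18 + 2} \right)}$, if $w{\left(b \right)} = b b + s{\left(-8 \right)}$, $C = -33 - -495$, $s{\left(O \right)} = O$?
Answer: $\frac{117745}{256} \approx 459.94$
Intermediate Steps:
$C = 462$ ($C = -33 + 495 = 462$)
$w{\left(b \right)} = -8 + b^{2}$ ($w{\left(b \right)} = b b - 8 = b^{2} - 8 = -8 + b^{2}$)
$C + w{\left(\frac{39}{-18 + 2} \right)} = 462 - \left(8 - \left(\frac{39}{-18 + 2}\right)^{2}\right) = 462 - \left(8 - \left(\frac{39}{-16}\right)^{2}\right) = 462 - \left(8 - \left(39 \left(- \frac{1}{16}\right)\right)^{2}\right) = 462 - \left(8 - \left(- \frac{39}{16}\right)^{2}\right) = 462 + \left(-8 + \frac{1521}{256}\right) = 462 - \frac{527}{256} = \frac{117745}{256}$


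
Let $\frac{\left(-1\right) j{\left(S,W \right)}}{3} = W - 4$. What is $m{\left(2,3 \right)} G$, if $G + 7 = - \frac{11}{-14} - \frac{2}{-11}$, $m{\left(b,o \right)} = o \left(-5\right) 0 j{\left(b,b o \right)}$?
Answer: $0$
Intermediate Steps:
$j{\left(S,W \right)} = 12 - 3 W$ ($j{\left(S,W \right)} = - 3 \left(W - 4\right) = - 3 \left(-4 + W\right) = 12 - 3 W$)
$m{\left(b,o \right)} = 0$ ($m{\left(b,o \right)} = o \left(-5\right) 0 \left(12 - 3 b o\right) = - 5 o 0 \left(12 - 3 b o\right) = 0 \left(12 - 3 b o\right) = 0$)
$G = - \frac{929}{154}$ ($G = -7 - \left(- \frac{11}{14} - \frac{2}{11}\right) = -7 - - \frac{149}{154} = -7 + \left(\frac{11}{14} + \frac{2}{11}\right) = -7 + \frac{149}{154} = - \frac{929}{154} \approx -6.0325$)
$m{\left(2,3 \right)} G = 0 \left(- \frac{929}{154}\right) = 0$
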